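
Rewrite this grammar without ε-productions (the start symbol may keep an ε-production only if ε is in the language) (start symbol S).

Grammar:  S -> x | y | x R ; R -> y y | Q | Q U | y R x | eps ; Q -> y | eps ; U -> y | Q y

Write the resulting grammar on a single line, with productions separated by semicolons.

S -> x | y | x R; R -> y y | Q | Q U | U | y R x | y x; Q -> y; U -> y | Q y

The nullable symbols are {Q, R}.
ε ∉ L(G), so no ε-production is kept.
Expand every rule over subsets of its nullable positions: R → Q U gives Q U | U. R → y R x gives y R x | y x.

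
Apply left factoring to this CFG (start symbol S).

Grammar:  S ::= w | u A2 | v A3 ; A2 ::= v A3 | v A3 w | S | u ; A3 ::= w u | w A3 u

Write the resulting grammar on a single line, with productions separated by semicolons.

S ::= w | u A2 | v A3; A2 ::= S | u | v A3 A2'; A3 ::= w A3'; A2' ::= ε | w; A3' ::= u | A3 u

A2 has alternatives sharing prefix 'v A3': factor to A2 → v A3 A2' with A2' → ε | w.
A3 has alternatives sharing prefix 'w': factor to A3 → w A3' with A3' → u | A3 u.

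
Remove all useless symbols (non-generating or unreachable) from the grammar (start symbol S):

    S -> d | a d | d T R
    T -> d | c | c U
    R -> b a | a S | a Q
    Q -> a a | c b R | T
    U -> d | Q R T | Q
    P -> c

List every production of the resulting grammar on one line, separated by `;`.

S -> d | a d | d T R; T -> d | c | c U; R -> b a | a S | a Q; Q -> a a | c b R | T; U -> d | Q R T | Q

Generating nonterminals: {P, Q, R, S, T, U}.
Reachable from S after that: {Q, R, S, T, U}.
Removed useless symbols: {P} and every production mentioning them.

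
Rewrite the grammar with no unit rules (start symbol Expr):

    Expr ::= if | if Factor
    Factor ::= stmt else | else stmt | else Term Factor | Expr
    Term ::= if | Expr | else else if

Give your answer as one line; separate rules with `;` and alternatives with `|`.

Expr ::= if | if Factor; Factor ::= stmt else | else stmt | else Term Factor | if | if Factor; Term ::= if | else else if | if Factor

Unit pairs: Factor ⇒* {Expr}; Term ⇒* {Expr}.
For every A with A ⇒* B via unit rules, add B's non-unit alternatives to A; then delete every rule of the form X → Y.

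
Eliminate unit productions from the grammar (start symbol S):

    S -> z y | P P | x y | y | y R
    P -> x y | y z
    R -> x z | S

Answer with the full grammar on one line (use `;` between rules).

S -> z y | P P | x y | y | y R; P -> x y | y z; R -> z y | P P | x y | y | y R | x z

Unit pairs: R ⇒* {S}.
For each unit pair (A, B), copy every non-unit production of B to A, then drop all unit productions.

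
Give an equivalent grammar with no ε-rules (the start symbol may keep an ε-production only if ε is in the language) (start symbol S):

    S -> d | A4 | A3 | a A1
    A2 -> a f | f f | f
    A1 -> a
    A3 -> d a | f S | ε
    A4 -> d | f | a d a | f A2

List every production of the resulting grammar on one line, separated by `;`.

Nullable nonterminals: {A3, S}.
ε ∈ L(G) since S is nullable, so keep S → ε.
For each production, add variants omitting each subset of nullable occurrences: A3 → f S gives f S | f.

S -> d | A4 | A3 | a A1 | ε; A2 -> a f | f f | f; A1 -> a; A3 -> d a | f S | f; A4 -> d | f | a d a | f A2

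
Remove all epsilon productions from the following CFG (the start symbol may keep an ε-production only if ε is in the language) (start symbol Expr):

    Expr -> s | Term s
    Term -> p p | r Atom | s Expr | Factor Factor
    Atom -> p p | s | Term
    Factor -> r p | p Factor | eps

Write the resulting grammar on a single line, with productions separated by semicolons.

Nullable set = {Atom, Factor, Term}.
ε ∉ L(G), so no ε-production is kept.
Expand every rule over subsets of its nullable positions: Term → r Atom gives r Atom | r. Term → Factor Factor gives Factor Factor | Factor. Factor → p Factor gives p Factor | p.

Expr -> s | Term s; Term -> p p | r Atom | r | s Expr | Factor Factor | Factor; Atom -> p p | s | Term; Factor -> r p | p Factor | p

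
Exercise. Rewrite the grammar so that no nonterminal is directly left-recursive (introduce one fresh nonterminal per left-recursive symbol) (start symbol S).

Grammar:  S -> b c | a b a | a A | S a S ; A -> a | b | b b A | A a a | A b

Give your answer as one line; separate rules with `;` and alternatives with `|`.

S, A are directly left-recursive.
For S: α = {a S}, β = {b c, a b a, a A}. Rewrite as S → β S' and S' → α S' | ε.
For A: α = {a a, b}, β = {a, b, b b A}. Rewrite as A → β A' and A' → α A' | ε.

S -> b c S' | a b a S' | a A S'; A -> a A' | b A' | b b A A'; S' -> a S S' | epsilon; A' -> a a A' | b A' | epsilon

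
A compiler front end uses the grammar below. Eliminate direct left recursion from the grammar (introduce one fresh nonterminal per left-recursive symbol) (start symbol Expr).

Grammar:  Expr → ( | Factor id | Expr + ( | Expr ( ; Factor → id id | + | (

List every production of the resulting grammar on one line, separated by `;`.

Expr → ( Expr1 | Factor id Expr1; Factor → id id | + | (; Expr1 → + ( Expr1 | ( Expr1 | ε

Directly left-recursive nonterminal: Expr.
For Expr: α = {+ (, (}, β = {(, Factor id}. Rewrite as Expr → β Expr1 and Expr1 → α Expr1 | ε.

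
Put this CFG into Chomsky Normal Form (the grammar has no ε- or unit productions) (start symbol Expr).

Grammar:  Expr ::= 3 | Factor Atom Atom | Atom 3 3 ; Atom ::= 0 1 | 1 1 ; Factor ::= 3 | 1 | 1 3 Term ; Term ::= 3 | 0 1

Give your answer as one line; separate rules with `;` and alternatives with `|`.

Expr ::= 3 | Factor Y1 | Atom Y2; Atom ::= X2 X3 | X3 X3; Factor ::= 3 | 1 | X3 Y3; Term ::= 3 | X2 X3; X1 ::= 3; X2 ::= 0; X3 ::= 1; Y1 ::= Atom Atom; Y2 ::= X1 X1; Y3 ::= X1 Term

Introduce a nonterminal for each terminal appearing in a rule of length ≥ 2: X1 → 3, X2 → 0, X3 → 1.
Binarize each right-hand side of length ≥ 3 by chaining fresh nonterminals (Y1, Y2, …): affected rules were Expr → Factor Atom Atom; Expr → Atom X1 X1; Factor → X3 X1 Term.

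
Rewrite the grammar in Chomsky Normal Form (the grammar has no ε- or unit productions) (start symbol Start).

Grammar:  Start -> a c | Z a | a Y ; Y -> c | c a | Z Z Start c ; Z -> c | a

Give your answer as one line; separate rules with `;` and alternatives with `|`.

Start -> X1 X2 | Z X1 | X1 Y; Y -> c | X2 X1 | Z Y1; Z -> c | a; X1 -> a; X2 -> c; Y1 -> Z Y2; Y2 -> Start X2

Introduce a nonterminal for each terminal appearing in a rule of length ≥ 2: X1 → a, X2 → c.
Binarize each right-hand side of length ≥ 3 by chaining fresh nonterminals (Y1, Y2, …): affected rules were Y → Z Z Start X2.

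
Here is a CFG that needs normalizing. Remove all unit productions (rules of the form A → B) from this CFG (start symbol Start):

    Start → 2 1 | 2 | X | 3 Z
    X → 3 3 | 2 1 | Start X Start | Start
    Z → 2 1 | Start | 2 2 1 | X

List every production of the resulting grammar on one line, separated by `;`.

Unit pairs: Start ⇒* {X}; X ⇒* {Start}; Z ⇒* {Start, X}.
Replace each nonterminal's rules with the union of the non-unit rules of every nonterminal it unit-derives.

Start → 2 1 | 2 | 3 Z | 3 3 | Start X Start; X → 2 1 | 2 | 3 Z | 3 3 | Start X Start; Z → 2 1 | 2 2 1 | 2 | 3 Z | 3 3 | Start X Start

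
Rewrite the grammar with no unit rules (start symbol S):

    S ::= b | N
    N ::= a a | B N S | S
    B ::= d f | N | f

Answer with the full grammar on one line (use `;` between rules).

Unit pairs: B ⇒* {N, S}; N ⇒* {S}; S ⇒* {N}.
Replace each nonterminal's rules with the union of the non-unit rules of every nonterminal it unit-derives.

S ::= b | a a | B N S; N ::= b | a a | B N S; B ::= d f | f | b | a a | B N S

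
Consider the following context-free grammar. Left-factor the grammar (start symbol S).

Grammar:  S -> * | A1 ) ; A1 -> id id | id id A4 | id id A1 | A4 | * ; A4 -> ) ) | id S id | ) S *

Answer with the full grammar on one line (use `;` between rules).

A1 has alternatives sharing prefix 'id id': factor to A1 → id id A1' with A1' → ε | A4 | A1.
A4 has alternatives sharing prefix ')': factor to A4 → ) A4' with A4' → ) | S *.

S -> * | A1 ); A1 -> A4 | * | id id A1'; A4 -> id S id | ) A4'; A1' -> ε | A4 | A1; A4' -> ) | S *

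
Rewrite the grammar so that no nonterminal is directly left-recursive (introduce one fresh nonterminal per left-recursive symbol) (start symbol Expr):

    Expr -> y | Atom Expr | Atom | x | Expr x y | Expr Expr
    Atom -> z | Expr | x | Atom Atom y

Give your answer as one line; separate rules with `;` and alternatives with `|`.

Expr -> y Expr1 | Atom Expr Expr1 | Atom Expr1 | x Expr1; Atom -> z Atom1 | Expr Atom1 | x Atom1; Expr1 -> x y Expr1 | Expr Expr1 | ε; Atom1 -> Atom y Atom1 | ε

Expr, Atom are directly left-recursive.
For Expr: α = {x y, Expr}, β = {y, Atom Expr, Atom, x}. Rewrite as Expr → β Expr1 and Expr1 → α Expr1 | ε.
For Atom: α = {Atom y}, β = {z, Expr, x}. Rewrite as Atom → β Atom1 and Atom1 → α Atom1 | ε.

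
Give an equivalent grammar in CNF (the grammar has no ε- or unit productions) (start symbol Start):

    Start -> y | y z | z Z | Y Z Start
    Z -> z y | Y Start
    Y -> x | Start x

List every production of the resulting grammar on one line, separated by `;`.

Introduce a nonterminal for each terminal appearing in a rule of length ≥ 2: X1 → y, X2 → z, X3 → x.
Binarize each right-hand side of length ≥ 3 by chaining fresh nonterminals (Y1, Y2, …): affected rules were Start → Y Z Start.

Start -> y | X1 X2 | X2 Z | Y Y1; Z -> X2 X1 | Y Start; Y -> x | Start X3; X1 -> y; X2 -> z; X3 -> x; Y1 -> Z Start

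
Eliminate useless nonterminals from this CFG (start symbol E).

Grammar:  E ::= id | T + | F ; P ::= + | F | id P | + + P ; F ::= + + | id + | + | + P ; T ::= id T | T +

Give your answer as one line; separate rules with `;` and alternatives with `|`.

Generating nonterminals: {E, F, P}.
Reachable from E after that: {E, F, P}.
Removed useless symbols: {T} and every production mentioning them.

E ::= id | F; P ::= + | F | id P | + + P; F ::= + + | id + | + | + P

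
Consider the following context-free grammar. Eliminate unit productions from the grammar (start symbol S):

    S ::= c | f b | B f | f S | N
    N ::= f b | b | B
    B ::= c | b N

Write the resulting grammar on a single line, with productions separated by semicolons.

Unit pairs: N ⇒* {B}; S ⇒* {B, N}.
For each unit pair (A, B), copy every non-unit production of B to A, then drop all unit productions.

S ::= c | b N | f b | B f | f S | b; N ::= c | b N | f b | b; B ::= c | b N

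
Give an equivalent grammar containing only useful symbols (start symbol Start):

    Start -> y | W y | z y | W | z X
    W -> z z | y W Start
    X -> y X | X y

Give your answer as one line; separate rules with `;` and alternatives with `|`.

Generating nonterminals: {Start, W}.
Reachable from Start after that: {Start, W}.
Removed useless symbols: {X} and every production mentioning them.

Start -> y | W y | z y | W; W -> z z | y W Start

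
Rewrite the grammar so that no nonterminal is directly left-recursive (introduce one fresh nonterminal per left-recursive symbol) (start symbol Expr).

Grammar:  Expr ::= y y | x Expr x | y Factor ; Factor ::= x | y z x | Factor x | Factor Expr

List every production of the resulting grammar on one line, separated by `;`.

Directly left-recursive nonterminal: Factor.
For Factor: α = {x, Expr}, β = {x, y z x}. Rewrite as Factor → β Factor1 and Factor1 → α Factor1 | ε.

Expr ::= y y | x Expr x | y Factor; Factor ::= x Factor1 | y z x Factor1; Factor1 ::= x Factor1 | Expr Factor1 | ε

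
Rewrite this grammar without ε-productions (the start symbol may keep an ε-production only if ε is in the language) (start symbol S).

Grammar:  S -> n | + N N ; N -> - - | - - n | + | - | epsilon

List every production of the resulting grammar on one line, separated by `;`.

S -> n | + N N | + N | +; N -> - - | - - n | + | -

Nullable nonterminals: {N}.
ε ∉ L(G), so no ε-production is kept.
For each production, add variants omitting each subset of nullable occurrences: S → + N N gives + N N | + N | +.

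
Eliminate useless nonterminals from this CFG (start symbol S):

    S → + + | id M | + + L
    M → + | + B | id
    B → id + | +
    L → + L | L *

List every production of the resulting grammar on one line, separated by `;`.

Generating nonterminals: {B, M, S}.
Reachable from S after that: {B, M, S}.
Removed useless symbols: {L} and every production mentioning them.

S → + + | id M; M → + | + B | id; B → id + | +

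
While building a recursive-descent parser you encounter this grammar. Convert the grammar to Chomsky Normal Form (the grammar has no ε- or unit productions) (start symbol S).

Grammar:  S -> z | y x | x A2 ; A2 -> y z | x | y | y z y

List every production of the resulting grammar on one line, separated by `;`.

S -> z | X1 X2 | X2 A2; A2 -> X1 X3 | x | y | X1 Y1; X1 -> y; X2 -> x; X3 -> z; Y1 -> X3 X1

Introduce a nonterminal for each terminal appearing in a rule of length ≥ 2: X1 → y, X2 → x, X3 → z.
Binarize each right-hand side of length ≥ 3 by chaining fresh nonterminals (Y1, Y2, …): affected rules were A2 → X1 X3 X1.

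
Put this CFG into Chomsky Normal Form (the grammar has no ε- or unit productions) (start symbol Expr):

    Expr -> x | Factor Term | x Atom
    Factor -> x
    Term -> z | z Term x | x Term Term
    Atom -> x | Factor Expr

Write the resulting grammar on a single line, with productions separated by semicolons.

Expr -> x | Factor Term | X1 Atom; Factor -> x; Term -> z | X2 Y1 | X1 Y2; Atom -> x | Factor Expr; X1 -> x; X2 -> z; Y1 -> Term X1; Y2 -> Term Term

Introduce a nonterminal for each terminal appearing in a rule of length ≥ 2: X1 → x, X2 → z.
Binarize each right-hand side of length ≥ 3 by chaining fresh nonterminals (Y1, Y2, …): affected rules were Term → X2 Term X1; Term → X1 Term Term.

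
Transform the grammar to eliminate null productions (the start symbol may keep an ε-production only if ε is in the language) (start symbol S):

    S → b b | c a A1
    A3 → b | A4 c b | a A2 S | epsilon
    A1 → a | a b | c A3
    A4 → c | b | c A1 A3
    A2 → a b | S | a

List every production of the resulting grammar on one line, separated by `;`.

S → b b | c a A1; A3 → b | A4 c b | a A2 S; A1 → a | a b | c A3 | c; A4 → c | b | c A1 A3 | c A1; A2 → a b | S | a

Nullable nonterminals: {A3}.
ε ∉ L(G), so no ε-production is kept.
Add the nullable-subset variants: A1 → c A3 gives c A3 | c. A4 → c A1 A3 gives c A1 A3 | c A1.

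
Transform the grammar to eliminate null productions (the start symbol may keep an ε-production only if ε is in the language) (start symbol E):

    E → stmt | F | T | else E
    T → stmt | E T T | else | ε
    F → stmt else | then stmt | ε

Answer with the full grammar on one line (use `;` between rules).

The nullable symbols are {E, F, T}.
ε ∈ L(G) since E is nullable, so keep E → ε.
For each production, add variants omitting each subset of nullable occurrences: E → else E gives else E | else. T → E T T gives E T T | E T | E | T T.

E → stmt | F | T | else E | else | ε; T → stmt | E T T | E T | E | T T | else; F → stmt else | then stmt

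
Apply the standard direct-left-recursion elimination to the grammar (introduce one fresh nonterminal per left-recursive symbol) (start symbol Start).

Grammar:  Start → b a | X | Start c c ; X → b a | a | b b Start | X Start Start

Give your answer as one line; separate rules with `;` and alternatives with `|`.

Start → b a Start1 | X Start1; X → b a X1 | a X1 | b b Start X1; Start1 → c c Start1 | ε; X1 → Start Start X1 | ε

Directly left-recursive nonterminals: Start, X.
For Start: α = {c c}, β = {b a, X}. Rewrite as Start → β Start1 and Start1 → α Start1 | ε.
For X: α = {Start Start}, β = {b a, a, b b Start}. Rewrite as X → β X1 and X1 → α X1 | ε.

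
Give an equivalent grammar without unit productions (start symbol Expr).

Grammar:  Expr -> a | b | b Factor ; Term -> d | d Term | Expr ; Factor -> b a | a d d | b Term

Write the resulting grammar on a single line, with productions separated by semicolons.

Expr -> a | b | b Factor; Term -> d | d Term | a | b | b Factor; Factor -> b a | a d d | b Term

Unit pairs: Term ⇒* {Expr}.
Replace each nonterminal's rules with the union of the non-unit rules of every nonterminal it unit-derives.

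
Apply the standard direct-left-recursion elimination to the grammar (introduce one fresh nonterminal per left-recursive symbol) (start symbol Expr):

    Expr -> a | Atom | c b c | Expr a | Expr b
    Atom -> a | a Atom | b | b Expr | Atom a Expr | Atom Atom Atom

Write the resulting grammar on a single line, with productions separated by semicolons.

Left recursion appears on Expr, Atom.
For Expr: α = {a, b}, β = {a, Atom, c b c}. Rewrite as Expr → β Expr1 and Expr1 → α Expr1 | ε.
For Atom: α = {a Expr, Atom Atom}, β = {a, a Atom, b, b Expr}. Rewrite as Atom → β Atom1 and Atom1 → α Atom1 | ε.

Expr -> a Expr1 | Atom Expr1 | c b c Expr1; Atom -> a Atom1 | a Atom Atom1 | b Atom1 | b Expr Atom1; Expr1 -> a Expr1 | b Expr1 | epsilon; Atom1 -> a Expr Atom1 | Atom Atom Atom1 | epsilon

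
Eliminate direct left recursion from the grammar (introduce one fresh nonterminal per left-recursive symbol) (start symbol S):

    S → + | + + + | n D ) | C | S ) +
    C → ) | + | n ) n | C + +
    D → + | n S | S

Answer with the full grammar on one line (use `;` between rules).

S → + S' | + + + S' | n D ) S' | C S'; C → ) C' | + C' | n ) n C'; D → + | n S | S; S' → ) + S' | ε; C' → + + C' | ε

S, C are directly left-recursive.
For S: α = {) +}, β = {+, + + +, n D ), C}. Rewrite as S → β S' and S' → α S' | ε.
For C: α = {+ +}, β = {), +, n ) n}. Rewrite as C → β C' and C' → α C' | ε.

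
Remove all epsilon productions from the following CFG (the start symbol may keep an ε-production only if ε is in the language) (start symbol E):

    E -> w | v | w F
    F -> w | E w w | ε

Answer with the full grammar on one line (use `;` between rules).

E -> w | v | w F; F -> w | E w w

The nullable symbols are {F}.
ε ∉ L(G), so no ε-production is kept.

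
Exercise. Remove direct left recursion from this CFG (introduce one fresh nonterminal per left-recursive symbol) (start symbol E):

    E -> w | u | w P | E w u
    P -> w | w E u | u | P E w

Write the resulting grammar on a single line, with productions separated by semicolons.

E -> w E' | u E' | w P E'; P -> w P' | w E u P' | u P'; E' -> w u E' | ε; P' -> E w P' | ε

E, P are directly left-recursive.
For E: α = {w u}, β = {w, u, w P}. Rewrite as E → β E' and E' → α E' | ε.
For P: α = {E w}, β = {w, w E u, u}. Rewrite as P → β P' and P' → α P' | ε.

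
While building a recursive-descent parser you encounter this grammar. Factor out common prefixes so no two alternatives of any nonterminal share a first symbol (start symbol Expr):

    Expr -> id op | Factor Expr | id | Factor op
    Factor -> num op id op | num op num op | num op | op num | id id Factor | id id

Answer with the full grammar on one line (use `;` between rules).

Expr -> id Expr1 | Factor Expr2; Factor -> op num | num op Factor1 | id id Factor2; Expr1 -> op | epsilon; Expr2 -> Expr | op; Factor1 -> id op | num op | epsilon; Factor2 -> Factor | epsilon

Expr has alternatives sharing prefix 'id': factor to Expr → id Expr1 with Expr1 → op | ε.
Expr has alternatives sharing prefix 'Factor': factor to Expr → Factor Expr2 with Expr2 → Expr | op.
Factor has alternatives sharing prefix 'num op': factor to Factor → num op Factor1 with Factor1 → id op | num op | ε.
Factor has alternatives sharing prefix 'id id': factor to Factor → id id Factor2 with Factor2 → Factor | ε.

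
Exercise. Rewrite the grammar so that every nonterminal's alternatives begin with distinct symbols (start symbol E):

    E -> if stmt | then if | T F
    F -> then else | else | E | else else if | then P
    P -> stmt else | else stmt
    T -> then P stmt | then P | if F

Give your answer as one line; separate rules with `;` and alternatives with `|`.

E -> if stmt | then if | T F; F -> E | then F' | else F''; P -> stmt else | else stmt; T -> if F | then P T'; F' -> else | P; F'' -> ε | else if; T' -> stmt | ε

F has alternatives sharing prefix 'then': factor to F → then F' with F' → else | P.
F has alternatives sharing prefix 'else': factor to F → else F'' with F'' → ε | else if.
T has alternatives sharing prefix 'then P': factor to T → then P T' with T' → stmt | ε.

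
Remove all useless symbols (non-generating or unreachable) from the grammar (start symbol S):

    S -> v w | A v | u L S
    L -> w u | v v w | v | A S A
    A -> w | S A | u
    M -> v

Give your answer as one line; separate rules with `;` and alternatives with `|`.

Generating nonterminals: {A, L, M, S}.
Reachable from S after that: {A, L, S}.
Removed useless symbols: {M} and every production mentioning them.

S -> v w | A v | u L S; L -> w u | v v w | v | A S A; A -> w | S A | u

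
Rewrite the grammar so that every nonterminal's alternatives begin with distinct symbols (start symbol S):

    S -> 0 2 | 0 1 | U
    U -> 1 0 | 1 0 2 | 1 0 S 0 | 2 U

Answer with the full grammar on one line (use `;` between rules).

S -> U | 0 S'; U -> 2 U | 1 0 U'; S' -> 2 | 1; U' -> epsilon | 2 | S 0

S has alternatives sharing prefix '0': factor to S → 0 S' with S' → 2 | 1.
U has alternatives sharing prefix '1 0': factor to U → 1 0 U' with U' → ε | 2 | S 0.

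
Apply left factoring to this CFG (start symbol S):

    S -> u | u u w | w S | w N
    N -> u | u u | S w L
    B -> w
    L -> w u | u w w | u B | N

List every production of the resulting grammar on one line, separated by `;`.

S -> u S' | w S''; N -> S w L | u N'; B -> w; L -> w u | N | u L'; S' -> ε | u w; S'' -> S | N; N' -> ε | u; L' -> w w | B

S has alternatives sharing prefix 'u': factor to S → u S' with S' → ε | u w.
S has alternatives sharing prefix 'w': factor to S → w S'' with S'' → S | N.
N has alternatives sharing prefix 'u': factor to N → u N' with N' → ε | u.
L has alternatives sharing prefix 'u': factor to L → u L' with L' → w w | B.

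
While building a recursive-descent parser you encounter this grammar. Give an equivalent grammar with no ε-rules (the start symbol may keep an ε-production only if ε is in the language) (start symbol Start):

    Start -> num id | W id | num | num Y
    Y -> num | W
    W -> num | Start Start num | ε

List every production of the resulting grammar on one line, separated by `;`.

Start -> num id | W id | id | num | num Y; Y -> num | W; W -> num | Start Start num

Nullable nonterminals: {W, Y}.
ε ∉ L(G), so no ε-production is kept.
For each production, add variants omitting each subset of nullable occurrences: Start → W id gives W id | id.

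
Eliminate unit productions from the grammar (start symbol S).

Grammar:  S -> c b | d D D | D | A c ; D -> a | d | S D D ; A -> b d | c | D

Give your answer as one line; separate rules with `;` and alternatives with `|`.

Unit pairs: A ⇒* {D}; S ⇒* {D}.
For each unit pair (A, B), copy every non-unit production of B to A, then drop all unit productions.

S -> a | d | S D D | c b | d D D | A c; D -> a | d | S D D; A -> a | d | S D D | b d | c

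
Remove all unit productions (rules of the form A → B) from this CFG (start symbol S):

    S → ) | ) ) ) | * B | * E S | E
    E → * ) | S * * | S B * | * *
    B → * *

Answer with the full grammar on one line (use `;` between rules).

Unit pairs: S ⇒* {E}.
Replace each nonterminal's rules with the union of the non-unit rules of every nonterminal it unit-derives.

S → * ) | S * * | S B * | * * | ) | ) ) ) | * B | * E S; E → * ) | S * * | S B * | * *; B → * *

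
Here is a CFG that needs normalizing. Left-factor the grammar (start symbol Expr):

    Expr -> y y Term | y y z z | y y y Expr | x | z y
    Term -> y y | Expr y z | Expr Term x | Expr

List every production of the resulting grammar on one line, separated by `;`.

Expr has alternatives sharing prefix 'y y': factor to Expr → y y Expr1 with Expr1 → Term | z z | y Expr.
Term has alternatives sharing prefix 'Expr': factor to Term → Expr Term1 with Term1 → y z | Term x | ε.

Expr -> x | z y | y y Expr1; Term -> y y | Expr Term1; Expr1 -> Term | z z | y Expr; Term1 -> y z | Term x | eps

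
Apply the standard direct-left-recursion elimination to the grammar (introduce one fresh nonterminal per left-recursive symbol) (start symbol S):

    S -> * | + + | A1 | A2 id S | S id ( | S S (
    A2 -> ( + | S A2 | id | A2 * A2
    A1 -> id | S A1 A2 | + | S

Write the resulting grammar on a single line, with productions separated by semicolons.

S -> * S' | + + S' | A1 S' | A2 id S S'; A2 -> ( + A2' | S A2 A2' | id A2'; A1 -> id | S A1 A2 | + | S; S' -> id ( S' | S ( S' | epsilon; A2' -> * A2 A2' | epsilon

Directly left-recursive nonterminals: S, A2.
For S: α = {id (, S (}, β = {*, + +, A1, A2 id S}. Rewrite as S → β S' and S' → α S' | ε.
For A2: α = {* A2}, β = {( +, S A2, id}. Rewrite as A2 → β A2' and A2' → α A2' | ε.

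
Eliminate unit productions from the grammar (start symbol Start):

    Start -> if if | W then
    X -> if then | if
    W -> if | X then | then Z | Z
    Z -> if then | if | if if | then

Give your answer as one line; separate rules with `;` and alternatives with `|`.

Unit pairs: W ⇒* {Z}.
For every A with A ⇒* B via unit rules, add B's non-unit alternatives to A; then delete every rule of the form X → Y.

Start -> if if | W then; X -> if then | if; W -> if then | if | if if | then | X then | then Z; Z -> if then | if | if if | then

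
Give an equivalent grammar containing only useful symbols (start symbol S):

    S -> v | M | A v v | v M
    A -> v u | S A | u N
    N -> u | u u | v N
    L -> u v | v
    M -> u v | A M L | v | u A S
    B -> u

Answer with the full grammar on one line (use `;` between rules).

S -> v | M | A v v | v M; A -> v u | S A | u N; N -> u | u u | v N; L -> u v | v; M -> u v | A M L | v | u A S

Generating nonterminals: {A, B, L, M, N, S}.
Reachable from S after that: {A, L, M, N, S}.
Removed useless symbols: {B} and every production mentioning them.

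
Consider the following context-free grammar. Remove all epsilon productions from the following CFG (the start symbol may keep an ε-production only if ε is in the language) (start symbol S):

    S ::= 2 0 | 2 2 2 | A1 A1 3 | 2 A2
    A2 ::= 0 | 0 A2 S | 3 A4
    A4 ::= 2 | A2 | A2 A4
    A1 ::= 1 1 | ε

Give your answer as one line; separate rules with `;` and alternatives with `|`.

S ::= 2 0 | 2 2 2 | A1 A1 3 | A1 3 | 3 | 2 A2; A2 ::= 0 | 0 A2 S | 3 A4; A4 ::= 2 | A2 | A2 A4; A1 ::= 1 1

Nullable set = {A1}.
ε ∉ L(G), so no ε-production is kept.
For each production, add variants omitting each subset of nullable occurrences: S → A1 A1 3 gives A1 A1 3 | A1 3 | 3.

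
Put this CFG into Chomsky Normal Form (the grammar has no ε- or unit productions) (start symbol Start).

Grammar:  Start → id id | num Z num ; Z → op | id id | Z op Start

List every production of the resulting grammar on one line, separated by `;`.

Introduce a nonterminal for each terminal appearing in a rule of length ≥ 2: X1 → id, X2 → num, X3 → op.
Binarize each right-hand side of length ≥ 3 by chaining fresh nonterminals (Y1, Y2, …): affected rules were Start → X2 Z X2; Z → Z X3 Start.

Start → X1 X1 | X2 Y1; Z → op | X1 X1 | Z Y2; X1 → id; X2 → num; X3 → op; Y1 → Z X2; Y2 → X3 Start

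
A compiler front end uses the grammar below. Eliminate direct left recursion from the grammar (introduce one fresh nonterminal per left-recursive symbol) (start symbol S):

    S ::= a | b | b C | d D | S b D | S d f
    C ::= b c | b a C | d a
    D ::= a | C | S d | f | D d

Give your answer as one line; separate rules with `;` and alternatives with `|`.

Left recursion appears on S, D.
For S: α = {b D, d f}, β = {a, b, b C, d D}. Rewrite as S → β S' and S' → α S' | ε.
For D: α = {d}, β = {a, C, S d, f}. Rewrite as D → β D' and D' → α D' | ε.

S ::= a S' | b S' | b C S' | d D S'; C ::= b c | b a C | d a; D ::= a D' | C D' | S d D' | f D'; S' ::= b D S' | d f S' | ε; D' ::= d D' | ε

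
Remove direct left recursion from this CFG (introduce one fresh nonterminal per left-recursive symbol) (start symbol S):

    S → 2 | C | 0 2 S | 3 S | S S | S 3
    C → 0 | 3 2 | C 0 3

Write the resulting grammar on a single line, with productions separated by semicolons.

Directly left-recursive nonterminals: S, C.
For S: α = {S, 3}, β = {2, C, 0 2 S, 3 S}. Rewrite as S → β S' and S' → α S' | ε.
For C: α = {0 3}, β = {0, 3 2}. Rewrite as C → β C' and C' → α C' | ε.

S → 2 S' | C S' | 0 2 S S' | 3 S S'; C → 0 C' | 3 2 C'; S' → S S' | 3 S' | ε; C' → 0 3 C' | ε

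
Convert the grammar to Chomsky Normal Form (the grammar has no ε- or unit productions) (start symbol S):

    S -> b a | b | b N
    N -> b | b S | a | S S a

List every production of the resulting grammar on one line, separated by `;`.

S -> X1 X2 | b | X1 N; N -> b | X1 S | a | S Y1; X1 -> b; X2 -> a; Y1 -> S X2

Introduce a nonterminal for each terminal appearing in a rule of length ≥ 2: X1 → b, X2 → a.
Binarize each right-hand side of length ≥ 3 by chaining fresh nonterminals (Y1, Y2, …): affected rules were N → S S X2.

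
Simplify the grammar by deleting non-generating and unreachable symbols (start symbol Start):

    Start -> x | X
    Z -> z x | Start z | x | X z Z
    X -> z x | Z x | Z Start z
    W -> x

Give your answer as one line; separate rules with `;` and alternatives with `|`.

Start -> x | X; Z -> z x | Start z | x | X z Z; X -> z x | Z x | Z Start z

Generating nonterminals: {Start, W, X, Z}.
Reachable from Start after that: {Start, X, Z}.
Removed useless symbols: {W} and every production mentioning them.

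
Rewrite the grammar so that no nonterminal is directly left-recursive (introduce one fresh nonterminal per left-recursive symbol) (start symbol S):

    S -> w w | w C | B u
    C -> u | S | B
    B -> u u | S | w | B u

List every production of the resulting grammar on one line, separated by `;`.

Left recursion appears on B.
For B: α = {u}, β = {u u, S, w}. Rewrite as B → β B' and B' → α B' | ε.

S -> w w | w C | B u; C -> u | S | B; B -> u u B' | S B' | w B'; B' -> u B' | ε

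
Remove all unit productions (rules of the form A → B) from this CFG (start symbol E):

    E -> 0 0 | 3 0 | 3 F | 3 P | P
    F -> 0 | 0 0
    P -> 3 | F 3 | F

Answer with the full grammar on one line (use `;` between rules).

E -> 0 0 | 3 0 | 3 F | 3 P | 3 | F 3 | 0; F -> 0 | 0 0; P -> 0 | 0 0 | 3 | F 3

Unit pairs: E ⇒* {F, P}; P ⇒* {F}.
Replace each nonterminal's rules with the union of the non-unit rules of every nonterminal it unit-derives.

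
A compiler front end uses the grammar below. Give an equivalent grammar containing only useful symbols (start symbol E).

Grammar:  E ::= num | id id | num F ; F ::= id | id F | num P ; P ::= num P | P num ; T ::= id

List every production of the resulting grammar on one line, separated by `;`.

Generating nonterminals: {E, F, T}.
Reachable from E after that: {E, F}.
Removed useless symbols: {P, T} and every production mentioning them.

E ::= num | id id | num F; F ::= id | id F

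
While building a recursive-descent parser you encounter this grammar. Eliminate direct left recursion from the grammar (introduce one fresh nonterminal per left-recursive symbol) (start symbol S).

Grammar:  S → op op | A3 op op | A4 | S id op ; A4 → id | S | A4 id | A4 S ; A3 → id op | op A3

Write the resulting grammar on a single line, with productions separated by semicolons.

Left recursion appears on S, A4.
For S: α = {id op}, β = {op op, A3 op op, A4}. Rewrite as S → β S' and S' → α S' | ε.
For A4: α = {id, S}, β = {id, S}. Rewrite as A4 → β A4' and A4' → α A4' | ε.

S → op op S' | A3 op op S' | A4 S'; A4 → id A4' | S A4'; A3 → id op | op A3; S' → id op S' | ε; A4' → id A4' | S A4' | ε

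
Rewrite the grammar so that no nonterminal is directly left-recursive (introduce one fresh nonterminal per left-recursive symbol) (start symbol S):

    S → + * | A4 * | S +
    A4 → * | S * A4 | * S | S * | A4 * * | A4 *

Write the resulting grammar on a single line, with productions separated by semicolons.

S → + * S' | A4 * S'; A4 → * A4' | S * A4 A4' | * S A4' | S * A4'; S' → + S' | ε; A4' → * * A4' | * A4' | ε

Directly left-recursive nonterminals: S, A4.
For S: α = {+}, β = {+ *, A4 *}. Rewrite as S → β S' and S' → α S' | ε.
For A4: α = {* *, *}, β = {*, S * A4, * S, S *}. Rewrite as A4 → β A4' and A4' → α A4' | ε.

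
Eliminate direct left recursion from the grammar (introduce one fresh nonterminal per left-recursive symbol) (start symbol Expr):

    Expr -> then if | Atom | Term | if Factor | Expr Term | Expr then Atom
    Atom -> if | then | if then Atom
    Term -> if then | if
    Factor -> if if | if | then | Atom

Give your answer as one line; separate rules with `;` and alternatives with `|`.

Expr -> then if Expr1 | Atom Expr1 | Term Expr1 | if Factor Expr1; Atom -> if | then | if then Atom; Term -> if then | if; Factor -> if if | if | then | Atom; Expr1 -> Term Expr1 | then Atom Expr1 | ε

Expr is directly left-recursive.
For Expr: α = {Term, then Atom}, β = {then if, Atom, Term, if Factor}. Rewrite as Expr → β Expr1 and Expr1 → α Expr1 | ε.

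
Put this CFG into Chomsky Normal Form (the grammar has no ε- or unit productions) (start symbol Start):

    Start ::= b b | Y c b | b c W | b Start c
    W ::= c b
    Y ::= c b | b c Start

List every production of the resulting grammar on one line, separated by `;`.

Start ::= X1 X1 | Y Y1 | X1 Y2 | X1 Y3; W ::= X2 X1; Y ::= X2 X1 | X1 Y4; X1 ::= b; X2 ::= c; Y1 ::= X2 X1; Y2 ::= X2 W; Y3 ::= Start X2; Y4 ::= X2 Start

Introduce a nonterminal for each terminal appearing in a rule of length ≥ 2: X1 → b, X2 → c.
Binarize each right-hand side of length ≥ 3 by chaining fresh nonterminals (Y1, Y2, …): affected rules were Start → Y X2 X1; Start → X1 X2 W; Start → X1 Start X2; Y → X1 X2 Start.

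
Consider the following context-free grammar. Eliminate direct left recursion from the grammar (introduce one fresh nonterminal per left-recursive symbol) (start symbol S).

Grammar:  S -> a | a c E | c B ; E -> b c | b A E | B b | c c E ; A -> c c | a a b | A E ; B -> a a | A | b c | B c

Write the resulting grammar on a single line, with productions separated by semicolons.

A, B are directly left-recursive.
For A: α = {E}, β = {c c, a a b}. Rewrite as A → β A' and A' → α A' | ε.
For B: α = {c}, β = {a a, A, b c}. Rewrite as B → β B' and B' → α B' | ε.

S -> a | a c E | c B; E -> b c | b A E | B b | c c E; A -> c c A' | a a b A'; B -> a a B' | A B' | b c B'; A' -> E A' | eps; B' -> c B' | eps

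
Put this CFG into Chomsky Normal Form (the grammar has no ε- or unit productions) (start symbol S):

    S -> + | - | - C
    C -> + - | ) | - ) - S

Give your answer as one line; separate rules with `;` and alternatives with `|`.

S -> + | - | X1 C; C -> X2 X1 | ) | X1 Y1; X1 -> -; X2 -> +; X3 -> ); Y1 -> X3 Y2; Y2 -> X1 S

Introduce a nonterminal for each terminal appearing in a rule of length ≥ 2: X1 → -, X2 → +, X3 → ).
Binarize each right-hand side of length ≥ 3 by chaining fresh nonterminals (Y1, Y2, …): affected rules were C → X1 X3 X1 S.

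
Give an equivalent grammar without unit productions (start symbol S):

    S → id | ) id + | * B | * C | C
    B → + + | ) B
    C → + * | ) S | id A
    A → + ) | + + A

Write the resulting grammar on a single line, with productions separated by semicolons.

Unit pairs: S ⇒* {C}.
For each unit pair (A, B), copy every non-unit production of B to A, then drop all unit productions.

S → + * | ) S | id A | id | ) id + | * B | * C; B → + + | ) B; C → + * | ) S | id A; A → + ) | + + A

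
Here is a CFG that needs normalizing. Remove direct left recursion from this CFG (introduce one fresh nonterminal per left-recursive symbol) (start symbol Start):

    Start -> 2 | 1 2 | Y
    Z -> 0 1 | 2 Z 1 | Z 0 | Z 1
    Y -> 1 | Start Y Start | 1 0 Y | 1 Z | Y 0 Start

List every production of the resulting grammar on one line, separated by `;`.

Directly left-recursive nonterminals: Z, Y.
For Z: α = {0, 1}, β = {0 1, 2 Z 1}. Rewrite as Z → β Z1 and Z1 → α Z1 | ε.
For Y: α = {0 Start}, β = {1, Start Y Start, 1 0 Y, 1 Z}. Rewrite as Y → β Y1 and Y1 → α Y1 | ε.

Start -> 2 | 1 2 | Y; Z -> 0 1 Z1 | 2 Z 1 Z1; Y -> 1 Y1 | Start Y Start Y1 | 1 0 Y Y1 | 1 Z Y1; Z1 -> 0 Z1 | 1 Z1 | ε; Y1 -> 0 Start Y1 | ε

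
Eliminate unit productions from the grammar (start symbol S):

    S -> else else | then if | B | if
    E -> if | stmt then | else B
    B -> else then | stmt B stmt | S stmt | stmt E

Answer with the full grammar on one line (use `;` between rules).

S -> else then | stmt B stmt | S stmt | stmt E | else else | then if | if; E -> if | stmt then | else B; B -> else then | stmt B stmt | S stmt | stmt E

Unit pairs: S ⇒* {B}.
For each unit pair (A, B), copy every non-unit production of B to A, then drop all unit productions.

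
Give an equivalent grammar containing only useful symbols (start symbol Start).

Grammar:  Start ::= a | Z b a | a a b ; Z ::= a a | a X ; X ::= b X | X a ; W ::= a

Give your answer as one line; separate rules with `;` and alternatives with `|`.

Generating nonterminals: {Start, W, Z}.
Reachable from Start after that: {Start, Z}.
Removed useless symbols: {W, X} and every production mentioning them.

Start ::= a | Z b a | a a b; Z ::= a a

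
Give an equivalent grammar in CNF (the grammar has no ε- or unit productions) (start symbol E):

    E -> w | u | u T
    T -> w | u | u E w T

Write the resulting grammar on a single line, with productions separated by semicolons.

E -> w | u | X1 T; T -> w | u | X1 Y1; X1 -> u; X2 -> w; Y1 -> E Y2; Y2 -> X2 T

Introduce a nonterminal for each terminal appearing in a rule of length ≥ 2: X1 → u, X2 → w.
Binarize each right-hand side of length ≥ 3 by chaining fresh nonterminals (Y1, Y2, …): affected rules were T → X1 E X2 T.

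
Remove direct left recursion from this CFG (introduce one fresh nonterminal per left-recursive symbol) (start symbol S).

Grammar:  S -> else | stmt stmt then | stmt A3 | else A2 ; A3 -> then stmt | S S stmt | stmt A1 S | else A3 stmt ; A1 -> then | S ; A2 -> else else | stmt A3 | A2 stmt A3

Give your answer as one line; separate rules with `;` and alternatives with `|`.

Directly left-recursive nonterminal: A2.
For A2: α = {stmt A3}, β = {else else, stmt A3}. Rewrite as A2 → β A2' and A2' → α A2' | ε.

S -> else | stmt stmt then | stmt A3 | else A2; A3 -> then stmt | S S stmt | stmt A1 S | else A3 stmt; A1 -> then | S; A2 -> else else A2' | stmt A3 A2'; A2' -> stmt A3 A2' | ε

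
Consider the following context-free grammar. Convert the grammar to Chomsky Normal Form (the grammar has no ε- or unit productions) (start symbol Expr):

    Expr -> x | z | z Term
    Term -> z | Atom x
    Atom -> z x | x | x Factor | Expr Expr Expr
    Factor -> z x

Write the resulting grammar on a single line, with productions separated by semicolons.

Introduce a nonterminal for each terminal appearing in a rule of length ≥ 2: X1 → z, X2 → x.
Binarize each right-hand side of length ≥ 3 by chaining fresh nonterminals (Y1, Y2, …): affected rules were Atom → Expr Expr Expr.

Expr -> x | z | X1 Term; Term -> z | Atom X2; Atom -> X1 X2 | x | X2 Factor | Expr Y1; Factor -> X1 X2; X1 -> z; X2 -> x; Y1 -> Expr Expr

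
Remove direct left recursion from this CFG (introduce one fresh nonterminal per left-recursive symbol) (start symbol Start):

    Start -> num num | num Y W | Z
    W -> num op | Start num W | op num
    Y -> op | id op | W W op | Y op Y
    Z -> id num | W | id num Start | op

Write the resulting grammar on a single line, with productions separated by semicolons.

Start -> num num | num Y W | Z; W -> num op | Start num W | op num; Y -> op Y1 | id op Y1 | W W op Y1; Z -> id num | W | id num Start | op; Y1 -> op Y Y1 | ε

Left recursion appears on Y.
For Y: α = {op Y}, β = {op, id op, W W op}. Rewrite as Y → β Y1 and Y1 → α Y1 | ε.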